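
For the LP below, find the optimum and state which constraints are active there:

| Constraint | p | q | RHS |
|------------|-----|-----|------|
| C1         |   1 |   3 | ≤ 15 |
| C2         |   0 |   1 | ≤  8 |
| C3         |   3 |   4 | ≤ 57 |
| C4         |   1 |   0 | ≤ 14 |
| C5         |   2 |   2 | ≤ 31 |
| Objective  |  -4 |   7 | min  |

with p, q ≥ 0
Optimal: p = 14, q = 0
Binding: C4, q ≥ 0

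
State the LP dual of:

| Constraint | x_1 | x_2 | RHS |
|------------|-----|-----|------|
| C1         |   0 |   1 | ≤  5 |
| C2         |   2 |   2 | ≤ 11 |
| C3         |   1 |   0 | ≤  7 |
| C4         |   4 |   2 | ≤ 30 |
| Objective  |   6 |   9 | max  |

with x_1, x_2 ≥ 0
Minimize: z = 5y1 + 11y2 + 7y3 + 30y4

Subject to:
  C1: -2y2 - y3 - 4y4 ≤ -6
  C2: -y1 - 2y2 - 2y4 ≤ -9
  y1, y2, y3, y4 ≥ 0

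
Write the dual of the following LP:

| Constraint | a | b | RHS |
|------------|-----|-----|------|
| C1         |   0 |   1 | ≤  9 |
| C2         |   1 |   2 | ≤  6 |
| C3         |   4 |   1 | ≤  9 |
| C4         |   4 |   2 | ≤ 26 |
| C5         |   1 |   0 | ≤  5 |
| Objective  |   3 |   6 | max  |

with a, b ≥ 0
Minimize: z = 9y1 + 6y2 + 9y3 + 26y4 + 5y5

Subject to:
  C1: -y2 - 4y3 - 4y4 - y5 ≤ -3
  C2: -y1 - 2y2 - y3 - 2y4 ≤ -6
  y1, y2, y3, y4, y5 ≥ 0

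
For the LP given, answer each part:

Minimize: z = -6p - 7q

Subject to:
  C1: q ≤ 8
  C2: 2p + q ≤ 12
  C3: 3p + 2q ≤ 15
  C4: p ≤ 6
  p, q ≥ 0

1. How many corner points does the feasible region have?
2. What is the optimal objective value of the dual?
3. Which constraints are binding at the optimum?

1. 3
2. -52.5 (by strong duality, equal to the primal optimum)
3. C3, p ≥ 0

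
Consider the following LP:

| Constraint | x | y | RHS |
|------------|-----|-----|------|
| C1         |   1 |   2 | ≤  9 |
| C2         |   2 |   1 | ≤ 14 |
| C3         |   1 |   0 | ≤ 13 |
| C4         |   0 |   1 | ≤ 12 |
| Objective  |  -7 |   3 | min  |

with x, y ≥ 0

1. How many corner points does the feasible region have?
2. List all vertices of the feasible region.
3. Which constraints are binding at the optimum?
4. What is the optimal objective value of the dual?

1. 4
2. (0, 0), (7, 0), (6.333, 1.333), (0, 4.5)
3. C2, y ≥ 0
4. -49 (by strong duality, equal to the primal optimum)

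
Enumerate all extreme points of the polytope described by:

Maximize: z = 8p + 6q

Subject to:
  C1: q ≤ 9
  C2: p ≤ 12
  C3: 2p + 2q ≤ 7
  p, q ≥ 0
Each vertex is the intersection of two constraint boundaries that also satisfies all remaining constraints:
  p = 0 and q = 0 → (0, 0)
  2p + 2q = 7 and q = 0 → (3.5, 0)
  2p + 2q = 7 and p = 0 → (0, 3.5)

Vertices: (0, 0), (3.5, 0), (0, 3.5)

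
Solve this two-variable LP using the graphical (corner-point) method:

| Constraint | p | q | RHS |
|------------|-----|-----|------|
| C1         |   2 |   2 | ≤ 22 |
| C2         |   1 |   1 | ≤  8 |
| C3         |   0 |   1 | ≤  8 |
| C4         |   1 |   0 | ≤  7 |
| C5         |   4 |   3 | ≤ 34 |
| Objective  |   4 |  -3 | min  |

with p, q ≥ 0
p = 0, q = 8, z = -24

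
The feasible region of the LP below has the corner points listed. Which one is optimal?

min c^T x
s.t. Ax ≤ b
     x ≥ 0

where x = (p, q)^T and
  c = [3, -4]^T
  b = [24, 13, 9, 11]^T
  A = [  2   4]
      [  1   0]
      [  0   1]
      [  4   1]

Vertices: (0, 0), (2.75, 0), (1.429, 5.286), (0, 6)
Evaluating z = 3p - 4q at each vertex:
  (0, 0): z = 0
  (2.75, 0): z = 8.25
  (1.429, 5.286): z = -16.86
  (0, 6): z = -24

The smallest value is z = -24, attained at (0, 6).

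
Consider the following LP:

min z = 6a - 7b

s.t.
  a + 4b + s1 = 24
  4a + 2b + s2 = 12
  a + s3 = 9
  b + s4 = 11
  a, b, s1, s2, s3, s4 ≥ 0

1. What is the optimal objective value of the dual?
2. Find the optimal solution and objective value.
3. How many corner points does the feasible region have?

1. -42 (by strong duality, equal to the primal optimum)
2. a = 0, b = 6, z = -42
3. 3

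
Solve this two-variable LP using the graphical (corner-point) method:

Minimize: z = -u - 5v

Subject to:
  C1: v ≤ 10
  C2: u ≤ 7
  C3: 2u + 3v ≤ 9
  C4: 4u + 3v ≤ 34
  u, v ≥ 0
Each vertex is the intersection of two constraint boundaries that also satisfies all remaining constraints:
  u = 0 and v = 0 → (0, 0)
  2u + 3v = 9 and v = 0 → (4.5, 0)
  2u + 3v = 9 and u = 0 → (0, 3)

Evaluating z = -u - 5v at each vertex:
  (0, 0): z = 0
  (4.5, 0): z = -4.5
  (0, 3): z = -15

The minimum is at (0, 3) with z = -15.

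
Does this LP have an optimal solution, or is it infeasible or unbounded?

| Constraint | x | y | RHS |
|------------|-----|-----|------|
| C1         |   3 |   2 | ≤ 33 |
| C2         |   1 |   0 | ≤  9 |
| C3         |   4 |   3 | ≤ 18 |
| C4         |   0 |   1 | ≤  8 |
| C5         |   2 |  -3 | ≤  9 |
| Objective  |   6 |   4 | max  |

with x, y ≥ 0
The point (4.5, 0) satisfies every constraint, so the LP is feasible; the constraints give x ≤ 9 and y ≤ 8, which with x, y ≥ 0 keep the feasible region inside a bounded box. A feasible, bounded LP attains a finite optimum at a vertex.

Evaluating z = 6x + 4y at each vertex:
  (0, 0): z = 0
  (4.5, 0): z = 27
  (0, 6): z = 24

Feasible with finite optimum z* = 27 at (4.5, 0).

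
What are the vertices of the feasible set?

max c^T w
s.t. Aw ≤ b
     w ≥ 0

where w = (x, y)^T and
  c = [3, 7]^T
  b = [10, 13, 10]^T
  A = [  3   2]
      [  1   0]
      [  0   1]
Each vertex is the intersection of two constraint boundaries that also satisfies all remaining constraints:
  x = 0 and y = 0 → (0, 0)
  3x + 2y = 10 and y = 0 → (3.333, 0)
  3x + 2y = 10 and x = 0 → (0, 5)

Vertices: (0, 0), (3.333, 0), (0, 5)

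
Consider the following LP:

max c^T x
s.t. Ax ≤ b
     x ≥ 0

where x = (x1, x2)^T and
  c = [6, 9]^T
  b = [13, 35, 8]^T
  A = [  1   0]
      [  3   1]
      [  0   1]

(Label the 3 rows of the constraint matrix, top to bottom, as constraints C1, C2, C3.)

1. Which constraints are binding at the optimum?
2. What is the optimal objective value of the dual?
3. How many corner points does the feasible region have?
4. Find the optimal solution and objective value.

1. C2, C3
2. 126 (by strong duality, equal to the primal optimum)
3. 4
4. x1 = 9, x2 = 8, z = 126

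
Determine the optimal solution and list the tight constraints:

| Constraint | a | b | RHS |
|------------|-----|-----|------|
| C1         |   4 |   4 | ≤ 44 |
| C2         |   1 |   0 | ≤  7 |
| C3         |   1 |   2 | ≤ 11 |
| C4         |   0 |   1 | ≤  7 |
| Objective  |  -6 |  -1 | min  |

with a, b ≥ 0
Optimal: a = 7, b = 2
Binding: C2, C3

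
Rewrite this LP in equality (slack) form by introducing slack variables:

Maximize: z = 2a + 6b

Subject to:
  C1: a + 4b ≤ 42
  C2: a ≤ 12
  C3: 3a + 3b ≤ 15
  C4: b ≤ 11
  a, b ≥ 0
max z = 2a + 6b

s.t.
  a + 4b + s1 = 42
  a + s2 = 12
  3a + 3b + s3 = 15
  b + s4 = 11
  a, b, s1, s2, s3, s4 ≥ 0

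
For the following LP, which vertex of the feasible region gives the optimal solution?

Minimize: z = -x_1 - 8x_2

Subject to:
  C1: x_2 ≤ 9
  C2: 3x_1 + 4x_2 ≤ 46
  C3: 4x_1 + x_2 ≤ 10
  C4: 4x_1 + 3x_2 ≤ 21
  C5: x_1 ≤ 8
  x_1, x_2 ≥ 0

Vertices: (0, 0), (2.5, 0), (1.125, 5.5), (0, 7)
Evaluating z = -x_1 - 8x_2 at each vertex:
  (0, 0): z = 0
  (2.5, 0): z = -2.5
  (1.125, 5.5): z = -45.12
  (0, 7): z = -56

The smallest value is z = -56, attained at (0, 7).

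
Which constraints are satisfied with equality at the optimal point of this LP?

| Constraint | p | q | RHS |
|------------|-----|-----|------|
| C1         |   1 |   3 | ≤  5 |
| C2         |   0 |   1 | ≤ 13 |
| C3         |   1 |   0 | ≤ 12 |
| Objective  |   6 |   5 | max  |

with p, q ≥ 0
Optimal: p = 5, q = 0
Slack at optimum:
  C1: slack = 0 (binding)
  C2: slack = 13
  C3: slack = 7
  p ≥ 0: p = 5
  q ≥ 0: q = 0 (binding)
Binding constraints: C1, q ≥ 0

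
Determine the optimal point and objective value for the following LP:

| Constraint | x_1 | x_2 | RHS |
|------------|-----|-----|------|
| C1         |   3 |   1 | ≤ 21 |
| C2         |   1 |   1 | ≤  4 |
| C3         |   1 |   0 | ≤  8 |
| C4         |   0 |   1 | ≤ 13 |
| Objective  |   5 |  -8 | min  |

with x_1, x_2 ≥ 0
Each vertex is the intersection of two constraint boundaries that also satisfies all remaining constraints:
  x_1 = 0 and x_2 = 0 → (0, 0)
  x_1 + x_2 = 4 and x_2 = 0 → (4, 0)
  x_1 + x_2 = 4 and x_1 = 0 → (0, 4)

Evaluating z = 5x_1 - 8x_2 at each vertex:
  (0, 0): z = 0
  (4, 0): z = 20
  (0, 4): z = -32

The minimum is at (0, 4) with z = -32.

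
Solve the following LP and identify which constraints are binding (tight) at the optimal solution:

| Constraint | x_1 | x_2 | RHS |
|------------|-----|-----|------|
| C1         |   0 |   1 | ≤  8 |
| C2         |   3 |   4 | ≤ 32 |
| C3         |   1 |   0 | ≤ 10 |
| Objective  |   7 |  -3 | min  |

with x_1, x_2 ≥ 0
Optimal: x_1 = 0, x_2 = 8
Binding: C1, C2, x_1 ≥ 0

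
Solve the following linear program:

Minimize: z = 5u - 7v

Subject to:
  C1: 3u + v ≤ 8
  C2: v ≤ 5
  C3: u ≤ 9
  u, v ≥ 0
u = 0, v = 5, z = -35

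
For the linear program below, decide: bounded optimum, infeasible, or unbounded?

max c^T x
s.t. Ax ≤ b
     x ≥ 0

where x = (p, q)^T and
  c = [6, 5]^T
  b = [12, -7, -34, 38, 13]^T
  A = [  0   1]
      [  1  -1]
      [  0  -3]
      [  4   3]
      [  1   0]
The point (0.5, 12) satisfies every constraint, so the LP is feasible; the constraints give p ≤ 13 and q ≤ 12, which with p, q ≥ 0 keep the feasible region inside a bounded box. A feasible, bounded LP attains a finite optimum at a vertex.

Evaluating z = 6p + 5q at each vertex:
  (0, 11.33): z = 56.67
  (1, 11.33): z = 62.67
  (0.5, 12): z = 63
  (0, 12): z = 60

Feasible with finite optimum z* = 63 at (0.5, 12).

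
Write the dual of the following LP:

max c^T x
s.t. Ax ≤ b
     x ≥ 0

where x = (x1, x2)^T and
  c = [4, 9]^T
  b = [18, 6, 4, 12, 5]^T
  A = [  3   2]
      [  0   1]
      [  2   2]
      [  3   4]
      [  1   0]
Minimize: z = 18y1 + 6y2 + 4y3 + 12y4 + 5y5

Subject to:
  C1: -3y1 - 2y3 - 3y4 - y5 ≤ -4
  C2: -2y1 - y2 - 2y3 - 4y4 ≤ -9
  y1, y2, y3, y4, y5 ≥ 0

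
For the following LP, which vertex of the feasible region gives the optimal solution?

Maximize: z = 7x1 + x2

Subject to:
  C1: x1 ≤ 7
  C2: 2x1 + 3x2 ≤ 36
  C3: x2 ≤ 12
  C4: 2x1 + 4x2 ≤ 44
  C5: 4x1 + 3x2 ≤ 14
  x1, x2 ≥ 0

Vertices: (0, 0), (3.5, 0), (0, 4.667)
(3.5, 0) with z = 24.5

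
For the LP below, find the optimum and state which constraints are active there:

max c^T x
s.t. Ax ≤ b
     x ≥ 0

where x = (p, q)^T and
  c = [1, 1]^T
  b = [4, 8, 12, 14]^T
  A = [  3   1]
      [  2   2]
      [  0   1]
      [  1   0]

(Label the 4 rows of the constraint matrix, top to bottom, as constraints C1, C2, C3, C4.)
Optimal: p = 0, q = 4
Slack at optimum:
  C1: slack = 0 (binding)
  C2: slack = 0 (binding)
  C3: slack = 8
  C4: slack = 14
  p ≥ 0: p = 0 (binding)
  q ≥ 0: q = 4
Binding constraints: C1, C2, p ≥ 0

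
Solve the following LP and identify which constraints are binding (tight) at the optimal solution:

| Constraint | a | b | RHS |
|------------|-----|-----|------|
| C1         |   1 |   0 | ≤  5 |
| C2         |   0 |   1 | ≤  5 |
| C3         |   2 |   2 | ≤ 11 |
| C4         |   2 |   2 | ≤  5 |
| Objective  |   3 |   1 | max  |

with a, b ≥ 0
Optimal: a = 2.5, b = 0
Slack at optimum:
  C1: slack = 2.5
  C2: slack = 5
  C3: slack = 6
  C4: slack = 0 (binding)
  a ≥ 0: a = 2.5
  b ≥ 0: b = 0 (binding)
Binding constraints: C4, b ≥ 0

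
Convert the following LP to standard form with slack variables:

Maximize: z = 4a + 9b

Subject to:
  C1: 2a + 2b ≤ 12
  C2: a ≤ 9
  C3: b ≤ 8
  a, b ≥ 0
max z = 4a + 9b

s.t.
  2a + 2b + s1 = 12
  a + s2 = 9
  b + s3 = 8
  a, b, s1, s2, s3 ≥ 0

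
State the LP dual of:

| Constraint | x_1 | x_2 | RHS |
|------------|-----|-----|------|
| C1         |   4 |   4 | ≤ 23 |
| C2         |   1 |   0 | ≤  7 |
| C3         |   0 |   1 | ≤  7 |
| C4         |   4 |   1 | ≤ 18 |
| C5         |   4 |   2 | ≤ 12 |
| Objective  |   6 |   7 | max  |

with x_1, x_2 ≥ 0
Minimize: z = 23y1 + 7y2 + 7y3 + 18y4 + 12y5

Subject to:
  C1: -4y1 - y2 - 4y4 - 4y5 ≤ -6
  C2: -4y1 - y3 - y4 - 2y5 ≤ -7
  y1, y2, y3, y4, y5 ≥ 0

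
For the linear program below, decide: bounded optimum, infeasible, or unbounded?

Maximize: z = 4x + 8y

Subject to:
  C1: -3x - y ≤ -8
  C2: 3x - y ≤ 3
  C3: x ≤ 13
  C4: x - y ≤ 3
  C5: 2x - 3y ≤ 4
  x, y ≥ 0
Feasible point: (2, 3) satisfies every constraint, so the LP is feasible.
Direction d = (0, 1): for each constraint row a, a·d ≤ 0 —
  (-3)(0) + (-1)(1) = -1 ≤ 0
  (3)(0) + (-1)(1) = -1 ≤ 0
  (1)(0) + (0)(1) = 0 ≤ 0
  (1)(0) + (-1)(1) = -1 ≤ 0
  (2)(0) + (-3)(1) = -3 ≤ 0
and d ≥ 0, so (2, 3) + t·d stays feasible for every t ≥ 0. Along this ray z = 4x + 8y changes by 8 per unit t, so z → +∞.

The LP is unbounded; z can be made arbitrarily large.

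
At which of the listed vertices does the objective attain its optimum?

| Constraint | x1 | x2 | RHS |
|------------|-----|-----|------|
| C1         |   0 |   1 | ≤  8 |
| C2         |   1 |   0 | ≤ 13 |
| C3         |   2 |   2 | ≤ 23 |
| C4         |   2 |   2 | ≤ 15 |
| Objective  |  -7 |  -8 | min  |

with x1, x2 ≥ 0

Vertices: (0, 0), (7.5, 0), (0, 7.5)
Evaluating z = -7x1 - 8x2 at each vertex:
  (0, 0): z = 0
  (7.5, 0): z = -52.5
  (0, 7.5): z = -60

The smallest value is z = -60, attained at (0, 7.5).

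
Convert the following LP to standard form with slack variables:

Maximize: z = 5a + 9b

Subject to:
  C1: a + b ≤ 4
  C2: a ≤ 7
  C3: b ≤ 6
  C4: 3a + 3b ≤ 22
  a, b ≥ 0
max z = 5a + 9b

s.t.
  a + b + s1 = 4
  a + s2 = 7
  b + s3 = 6
  3a + 3b + s4 = 22
  a, b, s1, s2, s3, s4 ≥ 0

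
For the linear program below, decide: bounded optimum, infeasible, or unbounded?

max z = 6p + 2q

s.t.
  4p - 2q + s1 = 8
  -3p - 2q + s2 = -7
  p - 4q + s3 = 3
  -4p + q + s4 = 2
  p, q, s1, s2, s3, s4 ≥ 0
Feasible point: (1, 2) satisfies every constraint, so the LP is feasible.
Direction d = (1, 2): for each constraint row a, a·d ≤ 0 —
  (4)(1) + (-2)(2) = 0 ≤ 0
  (-3)(1) + (-2)(2) = -7 ≤ 0
  (1)(1) + (-4)(2) = -7 ≤ 0
  (-4)(1) + (1)(2) = -2 ≤ 0
and d ≥ 0, so (1, 2) + t·d stays feasible for every t ≥ 0. Along this ray z = 6p + 2q changes by 10 per unit t, so z → +∞.

Unbounded: there is a feasible ray along which z → +∞.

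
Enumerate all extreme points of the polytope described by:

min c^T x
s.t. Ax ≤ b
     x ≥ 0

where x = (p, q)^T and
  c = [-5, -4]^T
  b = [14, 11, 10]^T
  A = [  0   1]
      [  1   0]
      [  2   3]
Each vertex is the intersection of two constraint boundaries that also satisfies all remaining constraints:
  p = 0 and q = 0 → (0, 0)
  2p + 3q = 10 and q = 0 → (5, 0)
  2p + 3q = 10 and p = 0 → (0, 3.333)

Vertices: (0, 0), (5, 0), (0, 3.333)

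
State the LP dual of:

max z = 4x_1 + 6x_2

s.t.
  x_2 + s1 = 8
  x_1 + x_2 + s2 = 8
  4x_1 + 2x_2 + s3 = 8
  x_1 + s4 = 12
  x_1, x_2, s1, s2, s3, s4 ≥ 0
Minimize: z = 8y1 + 8y2 + 8y3 + 12y4

Subject to:
  C1: -y2 - 4y3 - y4 ≤ -4
  C2: -y1 - y2 - 2y3 ≤ -6
  y1, y2, y3, y4 ≥ 0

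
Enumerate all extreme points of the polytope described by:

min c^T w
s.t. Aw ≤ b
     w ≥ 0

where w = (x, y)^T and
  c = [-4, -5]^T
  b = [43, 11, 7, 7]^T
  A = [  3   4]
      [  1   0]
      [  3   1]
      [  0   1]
Each vertex is the intersection of two constraint boundaries that also satisfies all remaining constraints:
  x = 0 and y = 0 → (0, 0)
  3x + y = 7 and y = 0 → (2.333, 0)
  3x + y = 7 and y = 7 → (0, 7)

Vertices: (0, 0), (2.333, 0), (0, 7)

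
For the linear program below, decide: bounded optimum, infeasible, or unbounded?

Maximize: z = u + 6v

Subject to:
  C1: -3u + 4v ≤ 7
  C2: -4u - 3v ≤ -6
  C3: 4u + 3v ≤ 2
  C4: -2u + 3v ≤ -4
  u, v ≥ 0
C3 requires 4u + 3v ≤ 2, while C2 (-4u - 3v ≤ -6) is equivalent to 4u + 3v ≥ 6. Together they would need 6 ≤ 4u + 3v ≤ 2, which is impossible since 6 > 2. No point satisfies all constraints.

The feasible region is empty; the LP is infeasible.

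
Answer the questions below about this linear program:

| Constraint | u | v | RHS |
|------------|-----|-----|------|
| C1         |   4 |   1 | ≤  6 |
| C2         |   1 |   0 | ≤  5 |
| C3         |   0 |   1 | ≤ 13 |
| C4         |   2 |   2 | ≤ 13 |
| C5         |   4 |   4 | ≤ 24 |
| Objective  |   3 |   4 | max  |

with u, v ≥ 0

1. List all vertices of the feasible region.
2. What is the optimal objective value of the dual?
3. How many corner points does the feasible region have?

1. (0, 0), (1.5, 0), (0, 6)
2. 24 (by strong duality, equal to the primal optimum)
3. 3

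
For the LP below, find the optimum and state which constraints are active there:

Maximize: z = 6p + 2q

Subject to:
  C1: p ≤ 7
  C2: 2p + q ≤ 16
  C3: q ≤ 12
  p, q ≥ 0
Optimal: p = 7, q = 2
Binding: C1, C2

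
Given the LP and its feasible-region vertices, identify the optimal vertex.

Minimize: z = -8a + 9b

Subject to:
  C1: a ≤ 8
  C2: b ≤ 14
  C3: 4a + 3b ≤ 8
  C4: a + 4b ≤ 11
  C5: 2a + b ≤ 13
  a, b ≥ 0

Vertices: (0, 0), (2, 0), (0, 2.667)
Evaluating z = -8a + 9b at each vertex:
  (0, 0): z = 0
  (2, 0): z = -16
  (0, 2.667): z = 24

The smallest value is z = -16, attained at (2, 0).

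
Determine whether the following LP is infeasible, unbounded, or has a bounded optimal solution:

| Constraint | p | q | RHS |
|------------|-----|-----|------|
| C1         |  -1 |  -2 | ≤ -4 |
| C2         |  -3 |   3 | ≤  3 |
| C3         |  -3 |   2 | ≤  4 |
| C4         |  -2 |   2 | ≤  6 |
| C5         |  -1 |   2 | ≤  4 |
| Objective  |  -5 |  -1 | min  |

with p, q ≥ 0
Feasible point: (1, 2) satisfies every constraint, so the LP is feasible.
Direction d = (1, 0): for each constraint row a, a·d ≤ 0 —
  (-1)(1) + (-2)(0) = -1 ≤ 0
  (-3)(1) + (3)(0) = -3 ≤ 0
  (-3)(1) + (2)(0) = -3 ≤ 0
  (-2)(1) + (2)(0) = -2 ≤ 0
  (-1)(1) + (2)(0) = -1 ≤ 0
and d ≥ 0, so (1, 2) + t·d stays feasible for every t ≥ 0. Along this ray z = -5p - q changes by -5 per unit t, so z → −∞.

Unbounded — the objective can decrease without bound over the feasible region.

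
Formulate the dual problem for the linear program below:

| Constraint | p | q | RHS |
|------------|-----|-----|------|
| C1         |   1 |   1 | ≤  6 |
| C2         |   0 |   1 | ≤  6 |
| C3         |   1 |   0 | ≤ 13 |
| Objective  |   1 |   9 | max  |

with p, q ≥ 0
Minimize: z = 6y1 + 6y2 + 13y3

Subject to:
  C1: -y1 - y3 ≤ -1
  C2: -y1 - y2 ≤ -9
  y1, y2, y3 ≥ 0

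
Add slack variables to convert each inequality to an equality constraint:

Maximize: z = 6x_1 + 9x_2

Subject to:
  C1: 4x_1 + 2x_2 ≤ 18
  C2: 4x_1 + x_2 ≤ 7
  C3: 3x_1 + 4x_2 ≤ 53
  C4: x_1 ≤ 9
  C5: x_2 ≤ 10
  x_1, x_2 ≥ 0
max z = 6x_1 + 9x_2

s.t.
  4x_1 + 2x_2 + s1 = 18
  4x_1 + x_2 + s2 = 7
  3x_1 + 4x_2 + s3 = 53
  x_1 + s4 = 9
  x_2 + s5 = 10
  x_1, x_2, s1, s2, s3, s4, s5 ≥ 0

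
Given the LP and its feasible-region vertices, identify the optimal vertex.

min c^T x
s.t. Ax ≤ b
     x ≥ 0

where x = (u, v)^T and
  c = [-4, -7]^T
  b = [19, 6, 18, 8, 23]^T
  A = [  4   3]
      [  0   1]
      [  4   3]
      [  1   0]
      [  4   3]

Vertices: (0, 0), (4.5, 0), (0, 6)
Evaluating z = -4u - 7v at each vertex:
  (0, 0): z = 0
  (4.5, 0): z = -18
  (0, 6): z = -42

The smallest value is z = -42, attained at (0, 6).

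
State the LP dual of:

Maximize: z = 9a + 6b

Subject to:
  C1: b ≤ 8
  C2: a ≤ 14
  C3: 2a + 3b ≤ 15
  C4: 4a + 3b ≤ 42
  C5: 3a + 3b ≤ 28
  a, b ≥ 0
Minimize: z = 8y1 + 14y2 + 15y3 + 42y4 + 28y5

Subject to:
  C1: -y2 - 2y3 - 4y4 - 3y5 ≤ -9
  C2: -y1 - 3y3 - 3y4 - 3y5 ≤ -6
  y1, y2, y3, y4, y5 ≥ 0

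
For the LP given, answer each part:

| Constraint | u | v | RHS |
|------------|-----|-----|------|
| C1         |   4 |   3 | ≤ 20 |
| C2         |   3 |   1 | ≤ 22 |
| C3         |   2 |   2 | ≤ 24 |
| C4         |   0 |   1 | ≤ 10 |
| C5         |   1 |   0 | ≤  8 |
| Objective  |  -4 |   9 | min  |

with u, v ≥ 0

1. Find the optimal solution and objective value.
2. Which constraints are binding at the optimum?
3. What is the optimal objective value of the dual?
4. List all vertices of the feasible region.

1. u = 5, v = 0, z = -20
2. C1, v ≥ 0
3. -20 (by strong duality, equal to the primal optimum)
4. (0, 0), (5, 0), (0, 6.667)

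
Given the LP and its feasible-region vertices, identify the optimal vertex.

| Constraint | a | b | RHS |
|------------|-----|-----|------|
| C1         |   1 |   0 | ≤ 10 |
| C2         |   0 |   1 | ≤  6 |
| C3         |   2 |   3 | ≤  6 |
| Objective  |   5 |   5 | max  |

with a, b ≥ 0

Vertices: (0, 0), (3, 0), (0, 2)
Evaluating z = 5a + 5b at each vertex:
  (0, 0): z = 0
  (3, 0): z = 15
  (0, 2): z = 10

The largest value is z = 15, attained at (3, 0).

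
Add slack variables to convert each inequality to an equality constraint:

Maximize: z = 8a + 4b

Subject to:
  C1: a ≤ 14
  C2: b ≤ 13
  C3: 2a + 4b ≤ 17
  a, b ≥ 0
max z = 8a + 4b

s.t.
  a + s1 = 14
  b + s2 = 13
  2a + 4b + s3 = 17
  a, b, s1, s2, s3 ≥ 0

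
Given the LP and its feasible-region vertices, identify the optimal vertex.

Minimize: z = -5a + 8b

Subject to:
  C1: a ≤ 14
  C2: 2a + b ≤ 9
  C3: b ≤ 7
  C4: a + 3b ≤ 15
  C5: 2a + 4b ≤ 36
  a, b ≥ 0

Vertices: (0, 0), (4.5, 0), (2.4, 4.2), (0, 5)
Evaluating z = -5a + 8b at each vertex:
  (0, 0): z = 0
  (4.5, 0): z = -22.5
  (2.4, 4.2): z = 21.6
  (0, 5): z = 40

The smallest value is z = -22.5, attained at (4.5, 0).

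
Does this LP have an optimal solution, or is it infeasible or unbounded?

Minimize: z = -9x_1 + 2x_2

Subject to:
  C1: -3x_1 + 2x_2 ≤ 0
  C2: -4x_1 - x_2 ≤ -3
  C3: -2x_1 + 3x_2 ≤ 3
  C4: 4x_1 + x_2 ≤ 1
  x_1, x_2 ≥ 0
C4 requires 4x_1 + x_2 ≤ 1, while C2 (-4x_1 - x_2 ≤ -3) is equivalent to 4x_1 + x_2 ≥ 3. Together they would need 3 ≤ 4x_1 + x_2 ≤ 1, which is impossible since 3 > 1. No point satisfies all constraints.

Infeasible: no point satisfies all constraints simultaneously.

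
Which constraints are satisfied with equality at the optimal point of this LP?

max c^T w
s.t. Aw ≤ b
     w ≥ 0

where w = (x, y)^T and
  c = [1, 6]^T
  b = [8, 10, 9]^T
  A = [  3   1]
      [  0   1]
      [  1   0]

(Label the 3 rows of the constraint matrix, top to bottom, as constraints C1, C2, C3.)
Optimal: x = 0, y = 8
Slack at optimum:
  C1: slack = 0 (binding)
  C2: slack = 2
  C3: slack = 9
  x ≥ 0: x = 0 (binding)
  y ≥ 0: y = 8
Binding constraints: C1, x ≥ 0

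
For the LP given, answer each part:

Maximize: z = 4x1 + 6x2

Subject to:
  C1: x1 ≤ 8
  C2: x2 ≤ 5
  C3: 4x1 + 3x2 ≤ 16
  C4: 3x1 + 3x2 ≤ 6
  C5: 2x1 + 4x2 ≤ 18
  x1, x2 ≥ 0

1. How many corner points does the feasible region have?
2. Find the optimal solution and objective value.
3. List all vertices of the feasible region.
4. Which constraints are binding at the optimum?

1. 3
2. x1 = 0, x2 = 2, z = 12
3. (0, 0), (2, 0), (0, 2)
4. C4, x1 ≥ 0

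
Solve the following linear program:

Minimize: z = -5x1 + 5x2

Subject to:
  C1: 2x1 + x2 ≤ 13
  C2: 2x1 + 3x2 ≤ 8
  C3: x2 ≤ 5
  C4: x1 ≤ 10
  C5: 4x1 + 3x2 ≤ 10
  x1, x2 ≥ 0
Each vertex is the intersection of two constraint boundaries that also satisfies all remaining constraints:
  x1 = 0 and x2 = 0 → (0, 0)
  4x1 + 3x2 = 10 and x2 = 0 → (2.5, 0)
  2x1 + 3x2 = 8 and 4x1 + 3x2 = 10 → (1, 2)
  2x1 + 3x2 = 8 and x1 = 0 → (0, 2.667)

Evaluating z = -5x1 + 5x2 at each vertex:
  (0, 0): z = 0
  (2.5, 0): z = -12.5
  (1, 2): z = 5
  (0, 2.667): z = 13.33

The minimum is at (2.5, 0) with z = -12.5.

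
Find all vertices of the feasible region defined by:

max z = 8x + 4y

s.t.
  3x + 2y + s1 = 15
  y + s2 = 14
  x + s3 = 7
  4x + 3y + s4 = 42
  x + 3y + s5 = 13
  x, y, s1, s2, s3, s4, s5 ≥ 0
Each vertex is the intersection of two constraint boundaries that also satisfies all remaining constraints:
  x = 0 and y = 0 → (0, 0)
  3x + 2y = 15 and y = 0 → (5, 0)
  3x + 2y = 15 and x + 3y = 13 → (2.714, 3.429)
  x + 3y = 13 and x = 0 → (0, 4.333)

Vertices: (0, 0), (5, 0), (2.714, 3.429), (0, 4.333)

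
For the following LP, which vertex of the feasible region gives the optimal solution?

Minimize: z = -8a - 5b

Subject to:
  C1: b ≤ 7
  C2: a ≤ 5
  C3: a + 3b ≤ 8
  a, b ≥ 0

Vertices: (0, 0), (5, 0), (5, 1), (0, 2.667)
(5, 1) with z = -45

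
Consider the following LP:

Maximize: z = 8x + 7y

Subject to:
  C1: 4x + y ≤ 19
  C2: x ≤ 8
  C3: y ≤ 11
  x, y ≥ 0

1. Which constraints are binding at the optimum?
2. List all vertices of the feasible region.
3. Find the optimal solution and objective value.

1. C1, C3
2. (0, 0), (4.75, 0), (2, 11), (0, 11)
3. x = 2, y = 11, z = 93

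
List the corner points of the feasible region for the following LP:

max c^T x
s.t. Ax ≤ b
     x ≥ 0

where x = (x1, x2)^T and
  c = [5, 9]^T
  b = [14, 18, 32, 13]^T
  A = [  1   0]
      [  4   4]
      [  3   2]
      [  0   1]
Each vertex is the intersection of two constraint boundaries that also satisfies all remaining constraints:
  x1 = 0 and x2 = 0 → (0, 0)
  4x1 + 4x2 = 18 and x2 = 0 → (4.5, 0)
  4x1 + 4x2 = 18 and x1 = 0 → (0, 4.5)

Vertices: (0, 0), (4.5, 0), (0, 4.5)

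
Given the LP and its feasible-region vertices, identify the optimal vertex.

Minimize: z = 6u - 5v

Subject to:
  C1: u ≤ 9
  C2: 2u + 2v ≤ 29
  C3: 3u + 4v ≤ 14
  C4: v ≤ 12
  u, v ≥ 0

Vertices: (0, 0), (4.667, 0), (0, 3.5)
Evaluating z = 6u - 5v at each vertex:
  (0, 0): z = 0
  (4.667, 0): z = 28
  (0, 3.5): z = -17.5

The smallest value is z = -17.5, attained at (0, 3.5).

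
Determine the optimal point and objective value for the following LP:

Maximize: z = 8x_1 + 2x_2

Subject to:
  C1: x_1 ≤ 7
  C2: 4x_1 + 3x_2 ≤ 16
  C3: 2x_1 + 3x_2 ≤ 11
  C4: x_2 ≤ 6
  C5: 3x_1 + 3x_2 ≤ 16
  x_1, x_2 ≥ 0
Each vertex is the intersection of two constraint boundaries that also satisfies all remaining constraints:
  x_1 = 0 and x_2 = 0 → (0, 0)
  4x_1 + 3x_2 = 16 and x_2 = 0 → (4, 0)
  4x_1 + 3x_2 = 16 and 2x_1 + 3x_2 = 11 → (2.5, 2)
  2x_1 + 3x_2 = 11 and x_1 = 0 → (0, 3.667)

Evaluating z = 8x_1 + 2x_2 at each vertex:
  (0, 0): z = 0
  (4, 0): z = 32
  (2.5, 2): z = 24
  (0, 3.667): z = 7.333

The maximum is at (4, 0) with z = 32.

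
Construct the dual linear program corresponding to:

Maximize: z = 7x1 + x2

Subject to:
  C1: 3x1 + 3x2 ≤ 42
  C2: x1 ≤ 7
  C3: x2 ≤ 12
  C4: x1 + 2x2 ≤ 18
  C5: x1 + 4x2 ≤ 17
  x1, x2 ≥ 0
Minimize: z = 42y1 + 7y2 + 12y3 + 18y4 + 17y5

Subject to:
  C1: -3y1 - y2 - y4 - y5 ≤ -7
  C2: -3y1 - y3 - 2y4 - 4y5 ≤ -1
  y1, y2, y3, y4, y5 ≥ 0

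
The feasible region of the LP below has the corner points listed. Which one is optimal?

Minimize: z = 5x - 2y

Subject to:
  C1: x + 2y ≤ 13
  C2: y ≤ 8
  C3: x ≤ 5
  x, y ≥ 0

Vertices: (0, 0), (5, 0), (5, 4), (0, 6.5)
(0, 6.5) with z = -13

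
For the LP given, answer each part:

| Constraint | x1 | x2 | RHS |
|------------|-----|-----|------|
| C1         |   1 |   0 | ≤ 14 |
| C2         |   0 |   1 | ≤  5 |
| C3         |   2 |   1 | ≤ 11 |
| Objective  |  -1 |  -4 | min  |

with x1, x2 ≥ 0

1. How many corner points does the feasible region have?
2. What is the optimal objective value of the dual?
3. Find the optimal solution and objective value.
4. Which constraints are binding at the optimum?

1. 4
2. -23 (by strong duality, equal to the primal optimum)
3. x1 = 3, x2 = 5, z = -23
4. C2, C3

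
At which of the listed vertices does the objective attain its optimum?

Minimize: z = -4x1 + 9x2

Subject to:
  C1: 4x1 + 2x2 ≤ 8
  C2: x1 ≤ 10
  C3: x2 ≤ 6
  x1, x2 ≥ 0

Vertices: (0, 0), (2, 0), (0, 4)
(2, 0) with z = -8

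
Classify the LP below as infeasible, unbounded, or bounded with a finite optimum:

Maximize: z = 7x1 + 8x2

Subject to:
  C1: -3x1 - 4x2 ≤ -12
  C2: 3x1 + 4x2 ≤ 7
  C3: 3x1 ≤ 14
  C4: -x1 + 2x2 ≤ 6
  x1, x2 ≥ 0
C2 requires 3x1 + 4x2 ≤ 7, while C1 (-3x1 - 4x2 ≤ -12) is equivalent to 3x1 + 4x2 ≥ 12. Together they would need 12 ≤ 3x1 + 4x2 ≤ 7, which is impossible since 12 > 7. No point satisfies all constraints.

The feasible region is empty; the LP is infeasible.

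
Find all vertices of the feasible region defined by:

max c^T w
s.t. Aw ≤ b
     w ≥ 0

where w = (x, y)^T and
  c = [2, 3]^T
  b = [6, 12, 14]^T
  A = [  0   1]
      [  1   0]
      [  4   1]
Each vertex is the intersection of two constraint boundaries that also satisfies all remaining constraints:
  x = 0 and y = 0 → (0, 0)
  4x + y = 14 and y = 0 → (3.5, 0)
  y = 6 and 4x + y = 14 → (2, 6)
  y = 6 and x = 0 → (0, 6)

Vertices: (0, 0), (3.5, 0), (2, 6), (0, 6)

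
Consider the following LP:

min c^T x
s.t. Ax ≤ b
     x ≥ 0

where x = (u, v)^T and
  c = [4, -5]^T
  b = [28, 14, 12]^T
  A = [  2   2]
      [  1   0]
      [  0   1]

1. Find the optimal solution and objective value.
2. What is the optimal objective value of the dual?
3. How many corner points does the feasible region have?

1. u = 0, v = 12, z = -60
2. -60 (by strong duality, equal to the primal optimum)
3. 4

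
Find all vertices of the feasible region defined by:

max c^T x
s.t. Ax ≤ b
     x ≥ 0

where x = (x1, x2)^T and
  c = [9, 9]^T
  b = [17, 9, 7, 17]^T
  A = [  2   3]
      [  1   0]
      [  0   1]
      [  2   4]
Each vertex is the intersection of two constraint boundaries that also satisfies all remaining constraints:
  x1 = 0 and x2 = 0 → (0, 0)
  2x1 + 3x2 = 17 and 2x1 + 4x2 = 17 → (8.5, 0)
  2x1 + 4x2 = 17 and x1 = 0 → (0, 4.25)

Vertices: (0, 0), (8.5, 0), (0, 4.25)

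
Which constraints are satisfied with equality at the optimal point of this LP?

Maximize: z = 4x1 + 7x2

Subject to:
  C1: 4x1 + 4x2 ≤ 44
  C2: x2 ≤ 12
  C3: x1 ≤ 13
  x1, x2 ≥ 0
Optimal: x1 = 0, x2 = 11
Binding: C1, x1 ≥ 0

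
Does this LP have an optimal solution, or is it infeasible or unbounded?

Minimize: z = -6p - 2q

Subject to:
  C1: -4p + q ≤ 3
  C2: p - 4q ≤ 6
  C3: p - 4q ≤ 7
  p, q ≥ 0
Feasible point: (0, 0) satisfies every constraint, so the LP is feasible.
Direction d = (1, 1): for each constraint row a, a·d ≤ 0 —
  (-4)(1) + (1)(1) = -3 ≤ 0
  (1)(1) + (-4)(1) = -3 ≤ 0
  (1)(1) + (-4)(1) = -3 ≤ 0
and d ≥ 0, so (0, 0) + t·d stays feasible for every t ≥ 0. Along this ray z = -6p - 2q changes by -8 per unit t, so z → −∞.

Unbounded — the objective can decrease without bound over the feasible region.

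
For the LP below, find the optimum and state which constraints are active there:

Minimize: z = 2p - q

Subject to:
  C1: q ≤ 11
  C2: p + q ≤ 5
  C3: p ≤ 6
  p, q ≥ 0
Optimal: p = 0, q = 5
Slack at optimum:
  C1: slack = 6
  C2: slack = 0 (binding)
  C3: slack = 6
  p ≥ 0: p = 0 (binding)
  q ≥ 0: q = 5
Binding constraints: C2, p ≥ 0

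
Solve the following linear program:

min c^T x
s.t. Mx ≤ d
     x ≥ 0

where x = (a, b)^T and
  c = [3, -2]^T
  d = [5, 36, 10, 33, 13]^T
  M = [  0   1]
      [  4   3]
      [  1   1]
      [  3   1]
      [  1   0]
Each vertex is the intersection of two constraint boundaries that also satisfies all remaining constraints:
  a = 0 and b = 0 → (0, 0)
  4a + 3b = 36 and b = 0 → (9, 0)
  4a + 3b = 36 and a + b = 10 → (6, 4)
  b = 5 and a + b = 10 → (5, 5)
  b = 5 and a = 0 → (0, 5)

Evaluating z = 3a - 2b at each vertex:
  (0, 0): z = 0
  (9, 0): z = 27
  (6, 4): z = 10
  (5, 5): z = 5
  (0, 5): z = -10

The minimum is at (0, 5) with z = -10.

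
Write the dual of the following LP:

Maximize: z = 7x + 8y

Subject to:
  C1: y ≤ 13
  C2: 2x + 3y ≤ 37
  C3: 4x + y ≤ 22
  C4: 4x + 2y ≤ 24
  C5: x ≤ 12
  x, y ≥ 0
Minimize: z = 13y1 + 37y2 + 22y3 + 24y4 + 12y5

Subject to:
  C1: -2y2 - 4y3 - 4y4 - y5 ≤ -7
  C2: -y1 - 3y2 - y3 - 2y4 ≤ -8
  y1, y2, y3, y4, y5 ≥ 0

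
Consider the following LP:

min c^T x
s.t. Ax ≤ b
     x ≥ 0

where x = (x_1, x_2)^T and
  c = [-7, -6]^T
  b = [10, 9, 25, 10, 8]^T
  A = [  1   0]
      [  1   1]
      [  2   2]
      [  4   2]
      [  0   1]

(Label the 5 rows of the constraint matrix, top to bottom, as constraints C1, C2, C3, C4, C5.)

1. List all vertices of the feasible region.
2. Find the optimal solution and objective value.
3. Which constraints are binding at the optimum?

1. (0, 0), (2.5, 0), (0, 5)
2. x_1 = 0, x_2 = 5, z = -30
3. C4, x_1 ≥ 0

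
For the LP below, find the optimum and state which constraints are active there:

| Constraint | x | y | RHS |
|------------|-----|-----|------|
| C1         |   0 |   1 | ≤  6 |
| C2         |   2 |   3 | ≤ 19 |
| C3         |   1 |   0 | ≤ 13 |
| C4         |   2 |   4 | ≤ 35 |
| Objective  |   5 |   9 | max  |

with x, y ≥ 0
Optimal: x = 0.5, y = 6
Slack at optimum:
  C1: slack = 0 (binding)
  C2: slack = 0 (binding)
  C3: slack = 12.5
  C4: slack = 10
  x ≥ 0: x = 0.5
  y ≥ 0: y = 6
Binding constraints: C1, C2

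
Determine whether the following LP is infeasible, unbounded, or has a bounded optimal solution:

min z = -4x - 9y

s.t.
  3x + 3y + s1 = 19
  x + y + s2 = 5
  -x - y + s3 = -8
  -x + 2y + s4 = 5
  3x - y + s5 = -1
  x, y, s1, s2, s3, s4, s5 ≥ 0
The row x + y + s2 = 5 with s2 ≥ 0 requires x + y ≤ 5, while the row -x - y + s3 = -8 with s3 ≥ 0 is equivalent to x + y ≥ 8. Together they would need 8 ≤ x + y ≤ 5, which is impossible since 8 > 5. No point satisfies all constraints.

Infeasible: no point satisfies all constraints simultaneously.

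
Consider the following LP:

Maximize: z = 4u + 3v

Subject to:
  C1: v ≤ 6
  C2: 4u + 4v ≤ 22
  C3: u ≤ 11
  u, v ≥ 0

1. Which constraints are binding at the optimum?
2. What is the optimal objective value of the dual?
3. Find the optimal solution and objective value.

1. C2, v ≥ 0
2. 22 (by strong duality, equal to the primal optimum)
3. u = 5.5, v = 0, z = 22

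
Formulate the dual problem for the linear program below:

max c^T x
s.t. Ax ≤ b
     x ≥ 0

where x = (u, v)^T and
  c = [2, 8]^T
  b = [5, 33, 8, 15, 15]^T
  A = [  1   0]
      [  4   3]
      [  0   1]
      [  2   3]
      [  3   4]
Minimize: z = 5y1 + 33y2 + 8y3 + 15y4 + 15y5

Subject to:
  C1: -y1 - 4y2 - 2y4 - 3y5 ≤ -2
  C2: -3y2 - y3 - 3y4 - 4y5 ≤ -8
  y1, y2, y3, y4, y5 ≥ 0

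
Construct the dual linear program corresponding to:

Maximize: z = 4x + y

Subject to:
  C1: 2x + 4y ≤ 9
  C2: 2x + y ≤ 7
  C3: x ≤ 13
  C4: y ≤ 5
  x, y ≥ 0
Minimize: z = 9y1 + 7y2 + 13y3 + 5y4

Subject to:
  C1: -2y1 - 2y2 - y3 ≤ -4
  C2: -4y1 - y2 - y4 ≤ -1
  y1, y2, y3, y4 ≥ 0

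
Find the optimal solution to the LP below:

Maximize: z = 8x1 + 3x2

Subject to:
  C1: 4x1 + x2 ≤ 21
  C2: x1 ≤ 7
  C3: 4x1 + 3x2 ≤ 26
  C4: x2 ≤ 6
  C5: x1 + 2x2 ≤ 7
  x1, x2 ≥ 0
Each vertex is the intersection of two constraint boundaries that also satisfies all remaining constraints:
  x1 = 0 and x2 = 0 → (0, 0)
  4x1 + x2 = 21 and x2 = 0 → (5.25, 0)
  4x1 + x2 = 21 and x1 + 2x2 = 7 → (5, 1)
  x1 + 2x2 = 7 and x1 = 0 → (0, 3.5)

Evaluating z = 8x1 + 3x2 at each vertex:
  (0, 0): z = 0
  (5.25, 0): z = 42
  (5, 1): z = 43
  (0, 3.5): z = 10.5

The maximum is at (5, 1) with z = 43.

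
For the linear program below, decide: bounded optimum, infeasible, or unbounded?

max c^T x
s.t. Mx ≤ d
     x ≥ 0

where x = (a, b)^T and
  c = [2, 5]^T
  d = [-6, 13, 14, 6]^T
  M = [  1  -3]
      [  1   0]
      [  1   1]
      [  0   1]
The point (8, 6) satisfies every constraint, so the LP is feasible; the constraints give a ≤ 13 and b ≤ 6, which with a, b ≥ 0 keep the feasible region inside a bounded box. A feasible, bounded LP attains a finite optimum at a vertex.

The LP has an optimal solution: (8, 6) with z = 46.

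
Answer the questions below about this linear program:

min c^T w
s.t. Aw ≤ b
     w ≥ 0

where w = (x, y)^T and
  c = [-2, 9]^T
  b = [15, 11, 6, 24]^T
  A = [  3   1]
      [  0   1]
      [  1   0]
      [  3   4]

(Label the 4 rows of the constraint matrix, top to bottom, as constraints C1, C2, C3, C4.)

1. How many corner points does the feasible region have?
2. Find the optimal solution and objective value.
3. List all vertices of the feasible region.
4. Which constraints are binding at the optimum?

1. 4
2. x = 5, y = 0, z = -10
3. (0, 0), (5, 0), (4, 3), (0, 6)
4. C1, y ≥ 0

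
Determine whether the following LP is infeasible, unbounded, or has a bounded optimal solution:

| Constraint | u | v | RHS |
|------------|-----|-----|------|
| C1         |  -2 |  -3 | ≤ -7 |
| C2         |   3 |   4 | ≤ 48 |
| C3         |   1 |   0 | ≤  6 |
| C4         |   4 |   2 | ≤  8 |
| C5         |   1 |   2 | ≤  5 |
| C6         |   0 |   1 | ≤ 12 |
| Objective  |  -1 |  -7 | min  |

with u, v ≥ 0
The point (0, 2.5) satisfies every constraint, so the LP is feasible; the constraints give u ≤ 6 and v ≤ 12, which with u, v ≥ 0 keep the feasible region inside a bounded box. A feasible, bounded LP attains a finite optimum at a vertex.

Bounded optimum: z* = -17.5 at (0, 2.5).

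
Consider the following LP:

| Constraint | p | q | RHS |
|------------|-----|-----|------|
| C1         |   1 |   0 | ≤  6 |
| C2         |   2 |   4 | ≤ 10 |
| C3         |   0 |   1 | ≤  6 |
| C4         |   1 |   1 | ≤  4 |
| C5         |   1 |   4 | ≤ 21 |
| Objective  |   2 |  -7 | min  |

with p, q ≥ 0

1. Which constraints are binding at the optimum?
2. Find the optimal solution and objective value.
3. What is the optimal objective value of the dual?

1. C2, p ≥ 0
2. p = 0, q = 2.5, z = -17.5
3. -17.5 (by strong duality, equal to the primal optimum)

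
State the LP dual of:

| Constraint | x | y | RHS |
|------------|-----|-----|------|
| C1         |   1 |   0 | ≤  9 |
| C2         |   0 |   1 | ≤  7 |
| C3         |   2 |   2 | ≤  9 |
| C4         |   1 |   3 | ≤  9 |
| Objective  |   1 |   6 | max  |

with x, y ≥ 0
Minimize: z = 9y1 + 7y2 + 9y3 + 9y4

Subject to:
  C1: -y1 - 2y3 - y4 ≤ -1
  C2: -y2 - 2y3 - 3y4 ≤ -6
  y1, y2, y3, y4 ≥ 0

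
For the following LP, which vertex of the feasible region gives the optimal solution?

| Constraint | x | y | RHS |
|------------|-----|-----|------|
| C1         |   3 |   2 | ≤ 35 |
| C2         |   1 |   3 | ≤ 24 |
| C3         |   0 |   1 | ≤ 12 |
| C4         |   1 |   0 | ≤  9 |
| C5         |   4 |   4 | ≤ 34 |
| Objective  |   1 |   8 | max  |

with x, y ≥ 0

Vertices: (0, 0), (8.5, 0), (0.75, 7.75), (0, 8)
Evaluating z = x + 8y at each vertex:
  (0, 0): z = 0
  (8.5, 0): z = 8.5
  (0.75, 7.75): z = 62.75
  (0, 8): z = 64

The largest value is z = 64, attained at (0, 8).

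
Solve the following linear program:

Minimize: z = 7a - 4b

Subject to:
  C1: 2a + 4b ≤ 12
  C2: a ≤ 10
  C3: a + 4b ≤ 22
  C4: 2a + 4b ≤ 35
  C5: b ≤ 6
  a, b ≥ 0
a = 0, b = 3, z = -12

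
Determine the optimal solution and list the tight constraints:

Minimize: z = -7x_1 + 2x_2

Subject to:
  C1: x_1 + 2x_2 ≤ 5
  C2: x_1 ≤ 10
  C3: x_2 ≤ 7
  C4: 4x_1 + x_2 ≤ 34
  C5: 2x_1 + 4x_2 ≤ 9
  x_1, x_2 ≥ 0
Optimal: x_1 = 4.5, x_2 = 0
Slack at optimum:
  C1: slack = 0.5
  C2: slack = 5.5
  C3: slack = 7
  C4: slack = 16
  C5: slack = 0 (binding)
  x_1 ≥ 0: x_1 = 4.5
  x_2 ≥ 0: x_2 = 0 (binding)
Binding constraints: C5, x_2 ≥ 0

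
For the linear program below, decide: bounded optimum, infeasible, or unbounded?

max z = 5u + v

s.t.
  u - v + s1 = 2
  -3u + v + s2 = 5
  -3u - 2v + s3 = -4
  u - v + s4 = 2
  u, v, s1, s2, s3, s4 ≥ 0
Feasible point: (0, 2) satisfies every constraint, so the LP is feasible.
Direction d = (1, 1): for each constraint row a, a·d ≤ 0 —
  (1)(1) + (-1)(1) = 0 ≤ 0
  (-3)(1) + (1)(1) = -2 ≤ 0
  (-3)(1) + (-2)(1) = -5 ≤ 0
  (1)(1) + (-1)(1) = 0 ≤ 0
and d ≥ 0, so (0, 2) + t·d stays feasible for every t ≥ 0. Along this ray z = 5u + v changes by 6 per unit t, so z → +∞.

The LP is unbounded; z can be made arbitrarily large.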